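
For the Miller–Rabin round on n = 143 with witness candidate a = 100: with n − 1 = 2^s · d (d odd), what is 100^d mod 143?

n − 1 = 142 = 2^1 · 71, so s = 1 and d = 71.
100^71 mod 143 = 133.

133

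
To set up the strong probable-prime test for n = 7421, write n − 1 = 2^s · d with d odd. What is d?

Halving: 7420 → 3710 → 1855; 1855 is odd.
So 7420 = 2^2 · 1855.

1855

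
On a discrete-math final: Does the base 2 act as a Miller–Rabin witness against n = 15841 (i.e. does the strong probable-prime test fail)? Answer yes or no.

no

n − 1 = 15840 = 2^5 · 495, so s = 5 and d = 495.
x_0 = 2^495 mod 15841 = 1.
x_0 = 1, so 2 is not a witness.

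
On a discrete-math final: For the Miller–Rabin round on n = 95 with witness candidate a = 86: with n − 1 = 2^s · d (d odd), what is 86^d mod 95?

71

n − 1 = 94 = 2^1 · 47, so s = 1 and d = 47.
86^47 mod 95 = 71.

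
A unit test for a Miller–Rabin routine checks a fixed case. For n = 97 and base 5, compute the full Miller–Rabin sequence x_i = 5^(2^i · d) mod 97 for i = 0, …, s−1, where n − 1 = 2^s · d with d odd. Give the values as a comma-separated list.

28, 8, 64, 22, 96

n − 1 = 96 = 2^5 · 3, so s = 5 and d = 3.
x_0 = 5^3 mod 97 = 28.
x_1 = 28^2 mod 97 = 8.
x_2 = 8^2 mod 97 = 64.
x_3 = 64^2 mod 97 = 22.
x_4 = 22^2 mod 97 = 96.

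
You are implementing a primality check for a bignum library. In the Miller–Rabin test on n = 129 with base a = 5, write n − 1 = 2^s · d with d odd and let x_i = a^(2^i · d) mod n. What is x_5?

52

n − 1 = 128 = 2^7 · 1, so s = 7 and d = 1.
x_0 = 5^1 mod 129 = 5.
x_1 = 5^2 mod 129 = 25.
x_2 = 25^2 mod 129 = 109.
x_3 = 109^2 mod 129 = 13.
x_4 = 13^2 mod 129 = 40.
x_5 = 40^2 mod 129 = 52.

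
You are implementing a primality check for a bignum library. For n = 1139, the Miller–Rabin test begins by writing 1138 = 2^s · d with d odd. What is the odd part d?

Halving: 1138 → 569; 569 is odd.
So 1138 = 2^1 · 569.

569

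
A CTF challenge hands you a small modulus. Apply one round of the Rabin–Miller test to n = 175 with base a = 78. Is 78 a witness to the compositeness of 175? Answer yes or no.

yes

n − 1 = 174 = 2^1 · 87, so s = 1 and d = 87.
By repeated squaring, 78^87 ≡ 162 (mod 175).
x_0 = 78^87 mod 175 = 162.
x_0 ∉ {1, 174} and s = 1, so 78 is a Miller–Rabin witness and 175 is composite.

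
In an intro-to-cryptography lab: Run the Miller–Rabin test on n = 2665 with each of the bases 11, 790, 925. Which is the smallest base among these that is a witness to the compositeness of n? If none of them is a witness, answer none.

n − 1 = 2664 = 2^3 · 333, so s = 3 and d = 333.
Base 11: x_0 = 11^333 mod 2665 = 2426. x_0 is neither 1 nor 2664, so continue squaring. x_1 = 2426^2 mod 2665 = 1156. x_2 = 1156^2 mod 2665 = 1171. Reached i = s−1 = 2 without hitting −1: 11 is a Miller–Rabin witness and 2665 is composite.
Base 790: x_0 = 790^333 mod 2665 = 1975. x_0 is neither 1 nor 2664, so continue squaring. x_1 = 1975^2 mod 2665 = 1730. x_2 = 1730^2 mod 2665 = 105. Reached i = s−1 = 2 without hitting −1: 790 is a Miller–Rabin witness and 2665 is composite.
Base 925: x_0 = 925^333 mod 2665 = 1630. x_0 is neither 1 nor 2664, so continue squaring. x_1 = 1630^2 mod 2665 = 2560. x_2 = 2560^2 mod 2665 = 365. Reached i = s−1 = 2 without hitting −1: 925 is a Miller–Rabin witness and 2665 is composite.
The smallest witness among the given bases is 11.

11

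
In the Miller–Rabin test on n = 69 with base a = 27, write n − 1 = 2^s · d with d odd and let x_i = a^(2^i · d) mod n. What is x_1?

n − 1 = 68 = 2^2 · 17, so s = 2 and d = 17.
x_0 = 27^17 mod 69 = 48.
x_1 = 48^2 mod 69 = 27.

27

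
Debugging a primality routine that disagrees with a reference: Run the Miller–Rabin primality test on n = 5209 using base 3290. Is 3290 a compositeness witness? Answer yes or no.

no

n − 1 = 5208 = 2^3 · 651, so s = 3 and d = 651.
x_0 = 3290^651 mod 5209 = 1642.
x_0 is neither 1 nor 5208, so continue squaring.
x_1 = 1642^2 mod 5209 = 3111.
x_2 = 3111^2 mod 5209 = 5208.
x_2 ≡ −1, so 3290 is not a witness.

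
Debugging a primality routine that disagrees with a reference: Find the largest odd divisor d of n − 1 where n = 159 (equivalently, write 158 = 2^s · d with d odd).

Halving: 158 → 79; 79 is odd.
So 158 = 2^1 · 79.

79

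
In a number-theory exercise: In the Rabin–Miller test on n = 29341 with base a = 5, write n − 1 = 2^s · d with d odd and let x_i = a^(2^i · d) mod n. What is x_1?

25011

n − 1 = 29340 = 2^2 · 7335, so s = 2 and d = 7335.
x_0 = 5^7335 mod 29341 = 15127.
x_1 = 15127^2 mod 29341 = 25011.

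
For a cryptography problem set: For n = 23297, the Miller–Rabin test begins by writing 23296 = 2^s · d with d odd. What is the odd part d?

Halving: 23296 → 11648 → 5824 → 2912 → 1456 → 728 → 364 → 182 → 91; 91 is odd.
So 23296 = 2^8 · 91.

91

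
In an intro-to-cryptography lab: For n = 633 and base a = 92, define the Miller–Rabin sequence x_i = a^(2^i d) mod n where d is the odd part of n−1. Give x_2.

541

n − 1 = 632 = 2^3 · 79, so s = 3 and d = 79.
x_0 = 92^79 mod 633 = 371.
x_1 = 371^2 mod 633 = 280.
x_2 = 280^2 mod 633 = 541.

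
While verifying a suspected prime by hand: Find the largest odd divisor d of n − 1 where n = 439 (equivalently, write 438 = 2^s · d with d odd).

219

Halving: 438 → 219; 219 is odd.
So 438 = 2^1 · 219.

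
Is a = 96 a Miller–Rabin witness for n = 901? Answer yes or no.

yes

n − 1 = 900 = 2^2 · 225, so s = 2 and d = 225.
x_0 = 96^225 mod 901 = 759.
x_0 is neither 1 nor 900, so continue squaring.
x_1 = 759^2 mod 901 = 342.
Reached i = s−1 = 1 without hitting −1: 96 is a Miller–Rabin witness and 901 is composite.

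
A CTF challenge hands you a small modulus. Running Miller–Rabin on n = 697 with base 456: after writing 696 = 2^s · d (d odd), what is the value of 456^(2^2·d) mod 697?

n − 1 = 696 = 2^3 · 87, so s = 3 and d = 87.
Repeated squaring mod 697: 456^1 ≡ 456, 456^2 ≡ 230, 456^4 ≡ 625, 456^8 ≡ 305, 456^16 ≡ 324, 456^32 ≡ 426, 456^64 ≡ 256.
87 = 64 + 16 + 4 + 2 + 1, so 456^87 ≡ 256·324·625·230·456 ≡ 635 (mod 697).
x_0 = 635.
x_1 = 635^2 mod 697 = 359.
x_2 = 359^2 mod 697 = 633.

633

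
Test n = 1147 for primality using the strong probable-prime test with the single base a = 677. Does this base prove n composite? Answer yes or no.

n − 1 = 1146 = 2^1 · 573, so s = 1 and d = 573.
Repeated squaring mod 1147: 677^1 ≡ 677, 677^2 ≡ 676, 677^4 ≡ 470, 677^8 ≡ 676, 677^16 ≡ 470, 677^32 ≡ 676, 677^64 ≡ 470, 677^128 ≡ 676, 677^256 ≡ 470, 677^512 ≡ 676.
573 = 512 + 32 + 16 + 8 + 4 + 1, so 677^573 ≡ 676·676·470·676·470·677 ≡ 1146 (mod 1147).
x_0 = 677^573 mod 1147 = 1146.
x_0 = 1146 ≡ −1, so 677 is not a witness.

no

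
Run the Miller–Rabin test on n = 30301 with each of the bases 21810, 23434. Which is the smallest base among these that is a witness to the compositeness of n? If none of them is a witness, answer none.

23434

n − 1 = 30300 = 2^2 · 7575, so s = 2 and d = 7575.
Base 21810: x_0 = 21810^7575 mod 30301 = 1. x_0 = 1, so 21810 is not a witness.
Base 23434: x_0 = 23434^7575 mod 30301 = 6288. x_0 is neither 1 nor 30300, so continue squaring. x_1 = 6288^2 mod 30301 = 26440. Reached i = s−1 = 1 without hitting −1: 23434 is a Miller–Rabin witness and 30301 is composite.
The smallest witness among the given bases is 23434.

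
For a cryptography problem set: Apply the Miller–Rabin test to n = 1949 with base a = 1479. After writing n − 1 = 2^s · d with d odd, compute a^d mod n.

n − 1 = 1948 = 2^2 · 487, so s = 2 and d = 487.
1479^487 mod 1949 = 1.

1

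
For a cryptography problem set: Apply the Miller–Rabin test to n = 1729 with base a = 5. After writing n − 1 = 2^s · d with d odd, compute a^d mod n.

1217

n − 1 = 1728 = 2^6 · 27, so s = 6 and d = 27.
5^27 mod 1729 = 1217.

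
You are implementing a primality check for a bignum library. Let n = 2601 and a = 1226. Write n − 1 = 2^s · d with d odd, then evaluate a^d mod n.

n − 1 = 2600 = 2^3 · 325, so s = 3 and d = 325.
Repeated squaring mod 2601: 1226^1 ≡ 1226, 1226^2 ≡ 2299, 1226^4 ≡ 169, 1226^8 ≡ 2551, 1226^16 ≡ 2500, 1226^32 ≡ 2398, 1226^64 ≡ 2194, 1226^128 ≡ 1786, 1226^256 ≡ 970.
325 = 256 + 64 + 4 + 1, so 1226^325 ≡ 970·2194·169·1226 ≡ 1460 (mod 2601).

1460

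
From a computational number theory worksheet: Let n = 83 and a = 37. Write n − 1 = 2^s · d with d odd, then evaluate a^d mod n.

1

n − 1 = 82 = 2^1 · 41, so s = 1 and d = 41.
Repeated squaring mod 83: 37^1 ≡ 37, 37^2 ≡ 41, 37^4 ≡ 21, 37^8 ≡ 26, 37^16 ≡ 12, 37^32 ≡ 61.
41 = 32 + 8 + 1, so 37^41 ≡ 61·26·37 ≡ 1 (mod 83).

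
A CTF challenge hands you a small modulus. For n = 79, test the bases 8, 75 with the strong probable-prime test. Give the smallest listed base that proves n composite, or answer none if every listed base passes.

none

n − 1 = 78 = 2^1 · 39, so s = 1 and d = 39.
Base 8: x_0 = 8^39 mod 79 = 1. x_0 = 1, so 8 is not a witness.
Base 75: x_0 = 75^39 mod 79 = 78. x_0 = 78 ≡ −1, so 75 is not a witness.
No listed base is a witness for 79.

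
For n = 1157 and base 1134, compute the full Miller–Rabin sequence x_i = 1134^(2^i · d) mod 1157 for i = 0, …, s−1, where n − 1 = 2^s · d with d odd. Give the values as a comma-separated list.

172, 659

n − 1 = 1156 = 2^2 · 289, so s = 2 and d = 289.
x_0 = 1134^289 mod 1157 = 172.
x_1 = 172^2 mod 1157 = 659.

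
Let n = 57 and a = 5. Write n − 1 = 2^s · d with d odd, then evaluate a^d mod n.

n − 1 = 56 = 2^3 · 7, so s = 3 and d = 7.
5^7 mod 57 = 35.

35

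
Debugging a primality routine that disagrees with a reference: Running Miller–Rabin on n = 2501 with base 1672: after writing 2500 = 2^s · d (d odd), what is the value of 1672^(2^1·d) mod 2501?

n − 1 = 2500 = 2^2 · 625, so s = 2 and d = 625.
By repeated squaring, 1672^625 ≡ 1877 (mod 2501).
x_0 = 1877.
x_1 = 1877^2 mod 2501 = 1721.

1721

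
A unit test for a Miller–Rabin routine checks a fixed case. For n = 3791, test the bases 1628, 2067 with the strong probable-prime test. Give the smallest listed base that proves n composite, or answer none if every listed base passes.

n − 1 = 3790 = 2^1 · 1895, so s = 1 and d = 1895.
Base 1628: x_0 = 1628^1895 mod 3791 = 1636. x_0 ∉ {1, 3790} and s = 1, so 1628 is a Miller–Rabin witness and 3791 is composite.
Base 2067: x_0 = 2067^1895 mod 3791 = 2929. x_0 ∉ {1, 3790} and s = 1, so 2067 is a Miller–Rabin witness and 3791 is composite.
The smallest witness among the given bases is 1628.

1628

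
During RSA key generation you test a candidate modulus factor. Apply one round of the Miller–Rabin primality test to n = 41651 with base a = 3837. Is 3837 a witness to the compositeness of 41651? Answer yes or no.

n − 1 = 41650 = 2^1 · 20825, so s = 1 and d = 20825.
Repeated squaring mod 41651: 3837^1 ≡ 3837, 3837^2 ≡ 19766, 3837^4 ≡ 8376, 3837^8 ≡ 17092, 3837^16 ≡ 38001, 3837^32 ≡ 35831, 3837^64 ≡ 10137, 3837^128 ≡ 5752, 3837^256 ≡ 14610, 3837^512 ≡ 32376, 3837^1024 ≡ 16310, 3837^2048 ≡ 32814, 3837^4096 ≡ 38595, 3837^8192 ≡ 9312, 3837^16384 ≡ 37613.
20825 = 16384 + 4096 + 256 + 64 + 16 + 8 + 1, so 3837^20825 ≡ 37613·38595·14610·10137·38001·17092·3837 ≡ 41650 (mod 41651).
x_0 = 3837^20825 mod 41651 = 41650.
x_0 = 41650 ≡ −1, so 3837 is not a witness.

no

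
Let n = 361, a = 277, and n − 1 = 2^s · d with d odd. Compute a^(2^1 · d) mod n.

n − 1 = 360 = 2^3 · 45, so s = 3 and d = 45.
x_0 = 277^45 mod 361 = 134.
x_1 = 134^2 mod 361 = 267.

267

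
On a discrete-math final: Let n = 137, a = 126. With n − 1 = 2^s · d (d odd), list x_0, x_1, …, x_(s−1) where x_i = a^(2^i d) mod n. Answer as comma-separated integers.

n − 1 = 136 = 2^3 · 17, so s = 3 and d = 17.
x_0 = 126^17 mod 137 = 37.
x_1 = 37^2 mod 137 = 136.
x_2 = 136^2 mod 137 = 1.

37, 136, 1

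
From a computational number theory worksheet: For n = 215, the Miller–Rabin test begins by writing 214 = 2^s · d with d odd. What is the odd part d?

Halving: 214 → 107; 107 is odd.
So 214 = 2^1 · 107.

107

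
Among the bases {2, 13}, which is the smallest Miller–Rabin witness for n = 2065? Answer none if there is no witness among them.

n − 1 = 2064 = 2^4 · 129, so s = 4 and d = 129.
Base 2: x_0 = 2^129 mod 2065 = 1702. x_0 is neither 1 nor 2064, so continue squaring. x_1 = 1702^2 mod 2065 = 1674. x_2 = 1674^2 mod 2065 = 71. x_3 = 71^2 mod 2065 = 911. Reached i = s−1 = 3 without hitting −1: 2 is a Miller–Rabin witness and 2065 is composite.
Base 13: x_0 = 13^129 mod 2065 = 1448. x_0 is neither 1 nor 2064, so continue squaring. x_1 = 1448^2 mod 2065 = 729. x_2 = 729^2 mod 2065 = 736. x_3 = 736^2 mod 2065 = 666. Reached i = s−1 = 3 without hitting −1: 13 is a Miller–Rabin witness and 2065 is composite.
The smallest witness among the given bases is 2.

2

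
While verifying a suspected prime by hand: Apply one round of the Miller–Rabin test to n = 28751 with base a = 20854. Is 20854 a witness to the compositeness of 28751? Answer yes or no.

no

n − 1 = 28750 = 2^1 · 14375, so s = 1 and d = 14375.
x_0 = 20854^14375 mod 28751 = 28750.
x_0 = 28750 ≡ −1, so 20854 is not a witness.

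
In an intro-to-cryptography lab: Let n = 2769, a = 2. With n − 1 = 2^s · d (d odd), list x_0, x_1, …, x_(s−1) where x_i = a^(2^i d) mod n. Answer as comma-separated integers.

n − 1 = 2768 = 2^4 · 173, so s = 4 and d = 173.
x_0 = 2^173 mod 2769 = 2645.
x_1 = 2645^2 mod 2769 = 1531.
x_2 = 1531^2 mod 2769 = 1387.
x_3 = 1387^2 mod 2769 = 2083.

2645, 1531, 1387, 2083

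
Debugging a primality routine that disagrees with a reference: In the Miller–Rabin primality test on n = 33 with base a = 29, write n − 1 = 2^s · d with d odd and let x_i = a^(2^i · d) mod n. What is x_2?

25

n − 1 = 32 = 2^5 · 1, so s = 5 and d = 1.
x_0 = 29^1 mod 33 = 29.
x_1 = 29^2 mod 33 = 16.
x_2 = 16^2 mod 33 = 25.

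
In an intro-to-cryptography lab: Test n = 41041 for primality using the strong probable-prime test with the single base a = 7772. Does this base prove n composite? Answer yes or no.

yes

n − 1 = 41040 = 2^4 · 2565, so s = 4 and d = 2565.
By repeated squaring, 7772^2565 ≡ 29765 (mod 41041).
x_0 = 7772^2565 mod 41041 = 29765.
x_0 is neither 1 nor 41040, so continue squaring.
x_1 = 29765^2 mod 41041 = 3158.
x_2 = 3158^2 mod 41041 = 1.
x_2 = 1 but x_1 ≠ ±1, a nontrivial square root of 1 — 7772 is a witness and 41041 is composite.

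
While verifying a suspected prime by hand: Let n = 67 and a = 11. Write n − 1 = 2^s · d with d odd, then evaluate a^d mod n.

66

n − 1 = 66 = 2^1 · 33, so s = 1 and d = 33.
11^33 mod 67 = 66.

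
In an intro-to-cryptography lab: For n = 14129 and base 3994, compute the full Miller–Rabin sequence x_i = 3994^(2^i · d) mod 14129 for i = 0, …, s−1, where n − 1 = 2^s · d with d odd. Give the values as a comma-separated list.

n − 1 = 14128 = 2^4 · 883, so s = 4 and d = 883.
x_0 = 3994^883 mod 14129 = 9041.
x_1 = 9041^2 mod 14129 = 3416.
x_2 = 3416^2 mod 14129 = 12631.
x_3 = 12631^2 mod 14129 = 11622.

9041, 3416, 12631, 11622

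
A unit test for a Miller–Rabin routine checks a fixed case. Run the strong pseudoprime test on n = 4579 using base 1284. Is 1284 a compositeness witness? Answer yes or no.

yes

n − 1 = 4578 = 2^1 · 2289, so s = 1 and d = 2289.
x_0 = 1284^2289 mod 4579 = 2699.
x_0 ∉ {1, 4578} and s = 1, so 1284 is a Miller–Rabin witness and 4579 is composite.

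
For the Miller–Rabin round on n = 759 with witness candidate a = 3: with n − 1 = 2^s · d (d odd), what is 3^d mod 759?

312

n − 1 = 758 = 2^1 · 379, so s = 1 and d = 379.
3^379 mod 759 = 312.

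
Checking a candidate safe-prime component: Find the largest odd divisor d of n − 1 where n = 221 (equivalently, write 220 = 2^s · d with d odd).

Halving: 220 → 110 → 55; 55 is odd.
So 220 = 2^2 · 55.

55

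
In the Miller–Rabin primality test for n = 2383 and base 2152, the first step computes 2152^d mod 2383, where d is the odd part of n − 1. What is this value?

n − 1 = 2382 = 2^1 · 1191, so s = 1 and d = 1191.
2152^1191 mod 2383 = 1.

1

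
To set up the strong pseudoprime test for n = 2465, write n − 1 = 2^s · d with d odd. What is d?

Halving: 2464 → 1232 → 616 → 308 → 154 → 77; 77 is odd.
So 2464 = 2^5 · 77.

77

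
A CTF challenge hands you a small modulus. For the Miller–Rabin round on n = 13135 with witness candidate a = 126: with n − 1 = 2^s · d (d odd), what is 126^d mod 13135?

n − 1 = 13134 = 2^1 · 6567, so s = 1 and d = 6567.
126^6567 mod 13135 = 911.

911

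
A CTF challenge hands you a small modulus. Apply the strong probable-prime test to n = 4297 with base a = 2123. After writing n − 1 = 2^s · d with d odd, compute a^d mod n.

4296

n − 1 = 4296 = 2^3 · 537, so s = 3 and d = 537.
2123^537 mod 4297 = 4296.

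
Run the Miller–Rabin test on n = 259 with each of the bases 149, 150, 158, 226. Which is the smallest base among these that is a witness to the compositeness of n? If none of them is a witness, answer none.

n − 1 = 258 = 2^1 · 129, so s = 1 and d = 129.
Base 149: x_0 = 149^129 mod 259 = 1. x_0 = 1, so 149 is not a witness.
Base 150: x_0 = 150^129 mod 259 = 251. x_0 ∉ {1, 258} and s = 1, so 150 is a Miller–Rabin witness and 259 is composite.
Base 158: x_0 = 158^129 mod 259 = 1. x_0 = 1, so 158 is not a witness.
Base 226: x_0 = 226^129 mod 259 = 64. x_0 ∉ {1, 258} and s = 1, so 226 is a Miller–Rabin witness and 259 is composite.
The smallest witness among the given bases is 150.

150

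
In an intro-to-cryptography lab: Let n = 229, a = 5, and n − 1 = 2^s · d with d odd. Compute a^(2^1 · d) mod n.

1

n − 1 = 228 = 2^2 · 57, so s = 2 and d = 57.
x_0 = 5^57 mod 229 = 228.
x_1 = 228^2 mod 229 = 1.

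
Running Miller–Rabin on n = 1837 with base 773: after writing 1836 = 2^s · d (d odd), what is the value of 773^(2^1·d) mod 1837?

n − 1 = 1836 = 2^2 · 459, so s = 2 and d = 459.
x_0 = 773^459 mod 1837 = 70.
x_1 = 70^2 mod 1837 = 1226.

1226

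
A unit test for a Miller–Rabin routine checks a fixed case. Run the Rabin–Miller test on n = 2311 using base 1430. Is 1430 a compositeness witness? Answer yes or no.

no

n − 1 = 2310 = 2^1 · 1155, so s = 1 and d = 1155.
x_0 = 1430^1155 mod 2311 = 2310.
x_0 = 2310 ≡ −1, so 1430 is not a witness.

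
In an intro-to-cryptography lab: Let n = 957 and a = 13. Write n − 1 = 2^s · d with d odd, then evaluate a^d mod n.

n − 1 = 956 = 2^2 · 239, so s = 2 and d = 239.
13^239 mod 957 = 622.

622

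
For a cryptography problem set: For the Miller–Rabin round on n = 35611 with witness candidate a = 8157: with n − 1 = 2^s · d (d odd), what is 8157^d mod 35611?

n − 1 = 35610 = 2^1 · 17805, so s = 1 and d = 17805.
Repeated squaring mod 35611: 8157^1 ≡ 8157, 8157^2 ≡ 15301, 8157^4 ≡ 13887, 8157^8 ≡ 15204, 8157^16 ≡ 10615, 8157^32 ≡ 5021, 8157^64 ≡ 33464, 8157^128 ≡ 15790, 8157^256 ≡ 11489, 8157^512 ≡ 22755, 8157^1024 ≡ 6085, 8157^2048 ≡ 27396, 8157^4096 ≡ 3380, 8157^8192 ≡ 28880, 8157^16384 ≡ 9169.
17805 = 16384 + 1024 + 256 + 128 + 8 + 4 + 1, so 8157^17805 ≡ 9169·6085·11489·15790·15204·13887·8157 ≡ 5330 (mod 35611).

5330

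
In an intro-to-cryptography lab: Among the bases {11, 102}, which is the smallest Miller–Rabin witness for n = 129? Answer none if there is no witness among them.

11

n − 1 = 128 = 2^7 · 1, so s = 7 and d = 1.
Base 11: x_0 = 11^1 mod 129 = 11. x_0 is neither 1 nor 128, so continue squaring. x_1 = 11^2 mod 129 = 121. x_2 = 121^2 mod 129 = 64. x_3 = 64^2 mod 129 = 97. x_4 = 97^2 mod 129 = 121. x_5 = 121^2 mod 129 = 64. x_6 = 64^2 mod 129 = 97. Reached i = s−1 = 6 without hitting −1: 11 is a Miller–Rabin witness and 129 is composite.
Base 102: x_0 = 102^1 mod 129 = 102. x_0 is neither 1 nor 128, so continue squaring. x_1 = 102^2 mod 129 = 84. x_2 = 84^2 mod 129 = 90. x_3 = 90^2 mod 129 = 102. x_4 = 102^2 mod 129 = 84. x_5 = 84^2 mod 129 = 90. x_6 = 90^2 mod 129 = 102. Reached i = s−1 = 6 without hitting −1: 102 is a Miller–Rabin witness and 129 is composite.
The smallest witness among the given bases is 11.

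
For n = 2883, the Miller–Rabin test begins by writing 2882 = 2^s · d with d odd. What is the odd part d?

Halving: 2882 → 1441; 1441 is odd.
So 2882 = 2^1 · 1441.

1441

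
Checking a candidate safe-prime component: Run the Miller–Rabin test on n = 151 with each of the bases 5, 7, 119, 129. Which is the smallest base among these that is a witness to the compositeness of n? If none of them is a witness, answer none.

n − 1 = 150 = 2^1 · 75, so s = 1 and d = 75.
Base 5: x_0 = 5^75 mod 151 = 1. x_0 = 1, so 5 is not a witness.
Base 7: x_0 = 7^75 mod 151 = 150. x_0 = 150 ≡ −1, so 7 is not a witness.
Base 119: x_0 = 119^75 mod 151 = 150. x_0 = 150 ≡ −1, so 119 is not a witness.
Base 129: x_0 = 129^75 mod 151 = 150. x_0 = 150 ≡ −1, so 129 is not a witness.
No listed base is a witness for 151.

none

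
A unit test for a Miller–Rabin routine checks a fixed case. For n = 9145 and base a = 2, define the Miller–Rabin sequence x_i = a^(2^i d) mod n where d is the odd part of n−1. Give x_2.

n − 1 = 9144 = 2^3 · 1143, so s = 3 and d = 1143.
x_0 = 2^1143 mod 9145 = 4813.
x_1 = 4813^2 mod 9145 = 684.
x_2 = 684^2 mod 9145 = 1461.

1461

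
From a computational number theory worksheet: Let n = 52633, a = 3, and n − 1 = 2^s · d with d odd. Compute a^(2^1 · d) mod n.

n − 1 = 52632 = 2^3 · 6579, so s = 3 and d = 6579.
x_0 = 3^6579 mod 52633 = 3604.
x_1 = 3604^2 mod 52633 = 41098.

41098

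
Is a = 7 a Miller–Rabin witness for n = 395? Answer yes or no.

n − 1 = 394 = 2^1 · 197, so s = 1 and d = 197.
Repeated squaring mod 395: 7^1 ≡ 7, 7^2 ≡ 49, 7^4 ≡ 31, 7^8 ≡ 171, 7^16 ≡ 11, 7^32 ≡ 121, 7^64 ≡ 26, 7^128 ≡ 281.
197 = 128 + 64 + 4 + 1, so 7^197 ≡ 281·26·31·7 ≡ 267 (mod 395).
x_0 = 7^197 mod 395 = 267.
x_0 ∉ {1, 394} and s = 1, so 7 is a Miller–Rabin witness and 395 is composite.

yes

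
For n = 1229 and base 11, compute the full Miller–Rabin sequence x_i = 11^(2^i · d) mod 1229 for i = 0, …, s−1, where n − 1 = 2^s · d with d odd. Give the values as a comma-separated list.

632, 1228

n − 1 = 1228 = 2^2 · 307, so s = 2 and d = 307.
x_0 = 11^307 mod 1229 = 632.
x_1 = 632^2 mod 1229 = 1228.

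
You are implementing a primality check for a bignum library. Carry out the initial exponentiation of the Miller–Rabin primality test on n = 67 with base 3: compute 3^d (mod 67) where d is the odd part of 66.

n − 1 = 66 = 2^1 · 33, so s = 1 and d = 33.
Repeated squaring mod 67: 3^1 ≡ 3, 3^2 ≡ 9, 3^4 ≡ 14, 3^8 ≡ 62, 3^16 ≡ 25, 3^32 ≡ 22.
33 = 32 + 1, so 3^33 ≡ 22·3 ≡ 66 (mod 67).

66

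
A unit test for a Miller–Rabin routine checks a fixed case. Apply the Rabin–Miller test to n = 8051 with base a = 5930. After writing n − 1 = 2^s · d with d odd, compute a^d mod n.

7455

n − 1 = 8050 = 2^1 · 4025, so s = 1 and d = 4025.
5930^4025 mod 8051 = 7455.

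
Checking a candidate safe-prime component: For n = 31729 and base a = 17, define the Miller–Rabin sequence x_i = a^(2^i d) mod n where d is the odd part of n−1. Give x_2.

n − 1 = 31728 = 2^4 · 1983, so s = 4 and d = 1983.
Repeated squaring mod 31729: 17^1 ≡ 17, 17^2 ≡ 289, 17^4 ≡ 20063, 17^8 ≡ 9875, 17^16 ≡ 12408, 17^32 ≡ 9356, 17^64 ≡ 26154, 17^128 ≡ 17934, 17^256 ≡ 23212, 17^512 ≡ 6795, 17^1024 ≡ 6330.
1983 = 1024 + 512 + 256 + 128 + 32 + 16 + 8 + 4 + 2 + 1, so 17^1983 ≡ 6330·6795·23212·17934·9356·12408·9875·20063·289·17 ≡ 4532 (mod 31729).
x_0 = 4532.
x_1 = 4532^2 mod 31729 = 10361.
x_2 = 10361^2 mod 31729 = 11114.

11114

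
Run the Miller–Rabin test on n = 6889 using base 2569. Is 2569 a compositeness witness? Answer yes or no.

n − 1 = 6888 = 2^3 · 861, so s = 3 and d = 861.
x_0 = 2569^861 mod 6889 = 6888.
x_0 = 6888 ≡ −1, so 2569 is not a witness.

no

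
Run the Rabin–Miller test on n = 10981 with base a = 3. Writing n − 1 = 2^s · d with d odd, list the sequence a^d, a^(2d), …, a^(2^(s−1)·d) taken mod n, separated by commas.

n − 1 = 10980 = 2^2 · 2745, so s = 2 and d = 2745.
x_0 = 3^2745 mod 10981 = 4245.
x_1 = 4245^2 mod 10981 = 204.

4245, 204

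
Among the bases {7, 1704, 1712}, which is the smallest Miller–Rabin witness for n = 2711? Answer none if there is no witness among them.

n − 1 = 2710 = 2^1 · 1355, so s = 1 and d = 1355.
Base 7: x_0 = 7^1355 mod 2711 = 2710. x_0 = 2710 ≡ −1, so 7 is not a witness.
Base 1704: x_0 = 1704^1355 mod 2711 = 1. x_0 = 1, so 1704 is not a witness.
Base 1712: x_0 = 1712^1355 mod 2711 = 2710. x_0 = 2710 ≡ −1, so 1712 is not a witness.
No listed base is a witness for 2711.

none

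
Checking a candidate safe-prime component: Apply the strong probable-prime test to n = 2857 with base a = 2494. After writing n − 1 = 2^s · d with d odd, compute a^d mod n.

2856

n − 1 = 2856 = 2^3 · 357, so s = 3 and d = 357.
By repeated squaring, 2494^357 ≡ 2856 (mod 2857).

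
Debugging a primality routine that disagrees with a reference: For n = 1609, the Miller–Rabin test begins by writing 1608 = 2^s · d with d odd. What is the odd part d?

201

Halving: 1608 → 804 → 402 → 201; 201 is odd.
So 1608 = 2^3 · 201.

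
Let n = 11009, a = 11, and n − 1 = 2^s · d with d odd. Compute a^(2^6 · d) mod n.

n − 1 = 11008 = 2^8 · 43, so s = 8 and d = 43.
Repeated squaring mod 11009: 11^1 ≡ 11, 11^2 ≡ 121, 11^4 ≡ 3632, 11^8 ≡ 2642, 11^16 ≡ 458, 11^32 ≡ 593.
43 = 32 + 8 + 2 + 1, so 11^43 ≡ 593·2642·121·11 ≡ 4942 (mod 11009).
x_0 = 4942.
x_1 = 4942^2 mod 11009 = 5402.
x_2 = 5402^2 mod 11009 = 7754.
x_3 = 7754^2 mod 11009 = 4367.
x_4 = 4367^2 mod 11009 = 3101.
x_5 = 3101^2 mod 11009 = 5344.
x_6 = 5344^2 mod 11009 = 990.

990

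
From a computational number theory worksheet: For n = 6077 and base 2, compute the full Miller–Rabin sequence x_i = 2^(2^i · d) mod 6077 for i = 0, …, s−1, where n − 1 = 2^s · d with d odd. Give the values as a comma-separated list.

n − 1 = 6076 = 2^2 · 1519, so s = 2 and d = 1519.
x_0 = 2^1519 mod 6077 = 1399.
x_1 = 1399^2 mod 6077 = 407.

1399, 407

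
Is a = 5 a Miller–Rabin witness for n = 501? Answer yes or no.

yes

n − 1 = 500 = 2^2 · 125, so s = 2 and d = 125.
x_0 = 5^125 mod 501 = 284.
x_0 is neither 1 nor 500, so continue squaring.
x_1 = 284^2 mod 501 = 496.
Reached i = s−1 = 1 without hitting −1: 5 is a Miller–Rabin witness and 501 is composite.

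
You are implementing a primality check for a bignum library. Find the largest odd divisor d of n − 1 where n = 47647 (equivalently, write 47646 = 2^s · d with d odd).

23823

Halving: 47646 → 23823; 23823 is odd.
So 47646 = 2^1 · 23823.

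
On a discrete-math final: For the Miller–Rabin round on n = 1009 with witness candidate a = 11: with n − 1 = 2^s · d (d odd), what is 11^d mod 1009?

179

n − 1 = 1008 = 2^4 · 63, so s = 4 and d = 63.
11^63 mod 1009 = 179.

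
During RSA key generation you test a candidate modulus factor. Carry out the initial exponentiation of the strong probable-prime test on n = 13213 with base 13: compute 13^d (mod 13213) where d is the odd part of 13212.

n − 1 = 13212 = 2^2 · 3303, so s = 2 and d = 3303.
13^3303 mod 13213 = 10721.

10721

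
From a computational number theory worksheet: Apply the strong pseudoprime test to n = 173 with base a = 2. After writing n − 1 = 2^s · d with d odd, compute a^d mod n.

80

n − 1 = 172 = 2^2 · 43, so s = 2 and d = 43.
2^43 mod 173 = 80.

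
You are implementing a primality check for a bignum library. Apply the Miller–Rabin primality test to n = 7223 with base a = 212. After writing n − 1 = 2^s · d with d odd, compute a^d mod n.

6144

n − 1 = 7222 = 2^1 · 3611, so s = 1 and d = 3611.
212^3611 mod 7223 = 6144.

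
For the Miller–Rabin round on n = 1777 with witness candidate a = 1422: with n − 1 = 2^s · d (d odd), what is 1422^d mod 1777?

189

n − 1 = 1776 = 2^4 · 111, so s = 4 and d = 111.
Repeated squaring mod 1777: 1422^1 ≡ 1422, 1422^2 ≡ 1635, 1422^4 ≡ 617, 1422^8 ≡ 411, 1422^16 ≡ 106, 1422^32 ≡ 574, 1422^64 ≡ 731.
111 = 64 + 32 + 8 + 4 + 2 + 1, so 1422^111 ≡ 731·574·411·617·1635·1422 ≡ 189 (mod 1777).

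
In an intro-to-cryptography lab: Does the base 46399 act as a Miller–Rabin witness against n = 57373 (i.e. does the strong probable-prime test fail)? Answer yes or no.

n − 1 = 57372 = 2^2 · 14343, so s = 2 and d = 14343.
x_0 = 46399^14343 mod 57373 = 1.
x_0 = 1, so 46399 is not a witness.

no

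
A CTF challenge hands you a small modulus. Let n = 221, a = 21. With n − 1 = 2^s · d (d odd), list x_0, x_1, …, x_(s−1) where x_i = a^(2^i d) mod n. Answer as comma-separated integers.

200, 220

n − 1 = 220 = 2^2 · 55, so s = 2 and d = 55.
x_0 = 21^55 mod 221 = 200.
x_1 = 200^2 mod 221 = 220.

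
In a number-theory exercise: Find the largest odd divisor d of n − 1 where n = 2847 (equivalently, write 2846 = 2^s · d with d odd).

Halving: 2846 → 1423; 1423 is odd.
So 2846 = 2^1 · 1423.

1423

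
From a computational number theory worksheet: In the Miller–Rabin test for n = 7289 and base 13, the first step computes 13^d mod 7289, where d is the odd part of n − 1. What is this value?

4566

n − 1 = 7288 = 2^3 · 911, so s = 3 and d = 911.
13^911 mod 7289 = 4566.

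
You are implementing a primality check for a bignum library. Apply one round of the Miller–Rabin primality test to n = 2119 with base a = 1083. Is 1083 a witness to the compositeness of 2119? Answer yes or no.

no

n − 1 = 2118 = 2^1 · 1059, so s = 1 and d = 1059.
Repeated squaring mod 2119: 1083^1 ≡ 1083, 1083^2 ≡ 1082, 1083^4 ≡ 1036, 1083^8 ≡ 1082, 1083^16 ≡ 1036, 1083^32 ≡ 1082, 1083^64 ≡ 1036, 1083^128 ≡ 1082, 1083^256 ≡ 1036, 1083^512 ≡ 1082, 1083^1024 ≡ 1036.
1059 = 1024 + 32 + 2 + 1, so 1083^1059 ≡ 1036·1082·1082·1083 ≡ 2118 (mod 2119).
x_0 = 1083^1059 mod 2119 = 2118.
x_0 = 2118 ≡ −1, so 1083 is not a witness.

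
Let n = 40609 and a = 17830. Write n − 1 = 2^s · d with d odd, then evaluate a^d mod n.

30300

n − 1 = 40608 = 2^5 · 1269, so s = 5 and d = 1269.
17830^1269 mod 40609 = 30300.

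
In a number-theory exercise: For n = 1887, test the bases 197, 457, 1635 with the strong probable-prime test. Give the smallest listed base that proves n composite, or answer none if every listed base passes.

197

n − 1 = 1886 = 2^1 · 943, so s = 1 and d = 943.
Base 197: x_0 = 197^943 mod 1887 = 1304. x_0 ∉ {1, 1886} and s = 1, so 197 is a Miller–Rabin witness and 1887 is composite.
Base 457: x_0 = 457^943 mod 1887 = 994. x_0 ∉ {1, 1886} and s = 1, so 457 is a Miller–Rabin witness and 1887 is composite.
Base 1635: x_0 = 1635^943 mod 1887 = 108. x_0 ∉ {1, 1886} and s = 1, so 1635 is a Miller–Rabin witness and 1887 is composite.
The smallest witness among the given bases is 197.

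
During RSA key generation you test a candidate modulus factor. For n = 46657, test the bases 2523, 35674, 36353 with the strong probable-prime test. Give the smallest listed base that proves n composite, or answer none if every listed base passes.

none

n − 1 = 46656 = 2^6 · 729, so s = 6 and d = 729.
Base 2523: x_0 = 2523^729 mod 46657 = 1. x_0 = 1, so 2523 is not a witness.
Base 35674: x_0 = 35674^729 mod 46657 = 46441. x_0 is neither 1 nor 46656, so continue squaring. x_1 = 46441^2 mod 46657 = 46656. x_1 ≡ −1, so 35674 is not a witness.
Base 36353: x_0 = 36353^729 mod 46657 = 46441. x_0 is neither 1 nor 46656, so continue squaring. x_1 = 46441^2 mod 46657 = 46656. x_1 ≡ −1, so 36353 is not a witness.
No listed base is a witness for 46657.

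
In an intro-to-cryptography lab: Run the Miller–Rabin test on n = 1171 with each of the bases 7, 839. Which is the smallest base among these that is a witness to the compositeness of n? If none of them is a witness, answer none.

n − 1 = 1170 = 2^1 · 585, so s = 1 and d = 585.
Base 7: x_0 = 7^585 mod 1171 = 1170. x_0 = 1170 ≡ −1, so 7 is not a witness.
Base 839: x_0 = 839^585 mod 1171 = 1. x_0 = 1, so 839 is not a witness.
No listed base is a witness for 1171.

none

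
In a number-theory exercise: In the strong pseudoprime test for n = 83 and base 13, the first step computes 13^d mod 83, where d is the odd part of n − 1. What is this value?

82

n − 1 = 82 = 2^1 · 41, so s = 1 and d = 41.
13^41 mod 83 = 82.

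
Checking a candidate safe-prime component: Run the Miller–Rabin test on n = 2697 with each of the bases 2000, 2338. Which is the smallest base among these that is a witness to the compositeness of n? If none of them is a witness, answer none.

2000

n − 1 = 2696 = 2^3 · 337, so s = 3 and d = 337.
Base 2000: x_0 = 2000^337 mod 2697 = 1217. x_0 is neither 1 nor 2696, so continue squaring. x_1 = 1217^2 mod 2697 = 436. x_2 = 436^2 mod 2697 = 1306. Reached i = s−1 = 2 without hitting −1: 2000 is a Miller–Rabin witness and 2697 is composite.
Base 2338: x_0 = 2338^337 mod 2697 = 859. x_0 is neither 1 nor 2696, so continue squaring. x_1 = 859^2 mod 2697 = 1600. x_2 = 1600^2 mod 2697 = 547. Reached i = s−1 = 2 without hitting −1: 2338 is a Miller–Rabin witness and 2697 is composite.
The smallest witness among the given bases is 2000.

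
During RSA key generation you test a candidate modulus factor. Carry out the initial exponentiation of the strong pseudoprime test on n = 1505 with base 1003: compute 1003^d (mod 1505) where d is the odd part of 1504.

1012

n − 1 = 1504 = 2^5 · 47, so s = 5 and d = 47.
By repeated squaring, 1003^47 ≡ 1012 (mod 1505).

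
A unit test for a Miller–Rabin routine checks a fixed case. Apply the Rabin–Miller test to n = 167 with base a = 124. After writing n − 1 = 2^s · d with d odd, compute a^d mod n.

n − 1 = 166 = 2^1 · 83, so s = 1 and d = 83.
Repeated squaring mod 167: 124^1 ≡ 124, 124^2 ≡ 12, 124^4 ≡ 144, 124^8 ≡ 28, 124^16 ≡ 116, 124^32 ≡ 96, 124^64 ≡ 31.
83 = 64 + 16 + 2 + 1, so 124^83 ≡ 31·116·12·124 ≡ 1 (mod 167).

1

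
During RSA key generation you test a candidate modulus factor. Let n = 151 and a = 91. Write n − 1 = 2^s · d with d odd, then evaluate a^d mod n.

n − 1 = 150 = 2^1 · 75, so s = 1 and d = 75.
91^75 mod 151 = 1.

1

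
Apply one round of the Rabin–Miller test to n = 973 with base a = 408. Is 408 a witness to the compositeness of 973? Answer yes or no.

yes

n − 1 = 972 = 2^2 · 243, so s = 2 and d = 243.
x_0 = 408^243 mod 973 = 722.
x_0 is neither 1 nor 972, so continue squaring.
x_1 = 722^2 mod 973 = 729.
Reached i = s−1 = 1 without hitting −1: 408 is a Miller–Rabin witness and 973 is composite.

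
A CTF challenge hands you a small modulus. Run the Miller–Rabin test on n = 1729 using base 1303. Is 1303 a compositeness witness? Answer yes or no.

n − 1 = 1728 = 2^6 · 27, so s = 6 and d = 27.
Repeated squaring mod 1729: 1303^1 ≡ 1303, 1303^2 ≡ 1660, 1303^4 ≡ 1303, 1303^8 ≡ 1660, 1303^16 ≡ 1303.
27 = 16 + 8 + 2 + 1, so 1303^27 ≡ 1303·1660·1660·1303 ≡ 1 (mod 1729).
x_0 = 1303^27 mod 1729 = 1.
x_0 = 1, so 1303 is not a witness.

no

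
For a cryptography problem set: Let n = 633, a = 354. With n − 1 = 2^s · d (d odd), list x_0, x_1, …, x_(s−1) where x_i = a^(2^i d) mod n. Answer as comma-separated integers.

n − 1 = 632 = 2^3 · 79, so s = 3 and d = 79.
x_0 = 354^79 mod 633 = 606.
x_1 = 606^2 mod 633 = 96.
x_2 = 96^2 mod 633 = 354.

606, 96, 354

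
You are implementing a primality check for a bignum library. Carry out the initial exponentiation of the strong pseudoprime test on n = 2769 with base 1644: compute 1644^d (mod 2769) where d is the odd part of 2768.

n − 1 = 2768 = 2^4 · 173, so s = 4 and d = 173.
By repeated squaring, 1644^173 ≡ 2316 (mod 2769).

2316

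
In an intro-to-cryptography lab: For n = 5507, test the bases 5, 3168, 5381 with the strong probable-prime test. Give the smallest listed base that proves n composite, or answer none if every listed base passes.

n − 1 = 5506 = 2^1 · 2753, so s = 1 and d = 2753.
Base 5: x_0 = 5^2753 mod 5507 = 5506. x_0 = 5506 ≡ −1, so 5 is not a witness.
Base 3168: x_0 = 3168^2753 mod 5507 = 5506. x_0 = 5506 ≡ −1, so 3168 is not a witness.
Base 5381: x_0 = 5381^2753 mod 5507 = 1. x_0 = 1, so 5381 is not a witness.
No listed base is a witness for 5507.

none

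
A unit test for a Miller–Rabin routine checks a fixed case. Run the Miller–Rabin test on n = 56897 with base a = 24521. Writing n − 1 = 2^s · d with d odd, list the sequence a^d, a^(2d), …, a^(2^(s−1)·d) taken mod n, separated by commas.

n − 1 = 56896 = 2^6 · 889, so s = 6 and d = 889.
x_0 = 24521^889 mod 56897 = 22647.
x_1 = 22647^2 mod 56897 = 17051.
x_2 = 17051^2 mod 56897 = 49828.
x_3 = 49828^2 mod 56897 = 15195.
x_4 = 15195^2 mod 56897 = 56896.
x_5 = 56896^2 mod 56897 = 1.

22647, 17051, 49828, 15195, 56896, 1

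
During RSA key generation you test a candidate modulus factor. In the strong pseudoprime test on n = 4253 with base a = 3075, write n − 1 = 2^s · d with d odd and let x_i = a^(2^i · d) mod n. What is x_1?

1

n − 1 = 4252 = 2^2 · 1063, so s = 2 and d = 1063.
x_0 = 3075^1063 mod 4253 = 1.
x_1 = 1^2 mod 4253 = 1.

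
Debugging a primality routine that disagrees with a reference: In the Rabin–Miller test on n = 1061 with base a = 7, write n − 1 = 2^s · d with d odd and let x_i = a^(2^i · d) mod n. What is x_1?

1

n − 1 = 1060 = 2^2 · 265, so s = 2 and d = 265.
x_0 = 7^265 mod 1061 = 1.
x_1 = 1^2 mod 1061 = 1.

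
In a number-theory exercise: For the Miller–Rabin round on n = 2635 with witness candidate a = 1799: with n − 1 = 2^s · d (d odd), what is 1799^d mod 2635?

1644

n − 1 = 2634 = 2^1 · 1317, so s = 1 and d = 1317.
By repeated squaring, 1799^1317 ≡ 1644 (mod 2635).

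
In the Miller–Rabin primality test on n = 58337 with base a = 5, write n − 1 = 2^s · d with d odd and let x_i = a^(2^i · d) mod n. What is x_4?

58336

n − 1 = 58336 = 2^5 · 1823, so s = 5 and d = 1823.
x_0 = 5^1823 mod 58337 = 3303.
x_1 = 3303^2 mod 58337 = 790.
x_2 = 790^2 mod 58337 = 40730.
x_3 = 40730^2 mod 58337 = 3631.
x_4 = 3631^2 mod 58337 = 58336.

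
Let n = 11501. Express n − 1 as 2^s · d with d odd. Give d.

Halving: 11500 → 5750 → 2875; 2875 is odd.
So 11500 = 2^2 · 2875.

2875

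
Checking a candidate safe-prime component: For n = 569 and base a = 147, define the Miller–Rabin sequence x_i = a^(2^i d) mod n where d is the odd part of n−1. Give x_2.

568

n − 1 = 568 = 2^3 · 71, so s = 3 and d = 71.
Repeated squaring mod 569: 147^1 ≡ 147, 147^2 ≡ 556, 147^4 ≡ 169, 147^8 ≡ 111, 147^16 ≡ 372, 147^32 ≡ 117, 147^64 ≡ 33.
71 = 64 + 4 + 2 + 1, so 147^71 ≡ 33·169·556·147 ≡ 292 (mod 569).
x_0 = 292.
x_1 = 292^2 mod 569 = 483.
x_2 = 483^2 mod 569 = 568.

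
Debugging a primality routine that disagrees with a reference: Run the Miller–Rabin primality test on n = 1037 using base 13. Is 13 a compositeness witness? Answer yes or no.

yes

n − 1 = 1036 = 2^2 · 259, so s = 2 and d = 259.
Repeated squaring mod 1037: 13^1 ≡ 13, 13^2 ≡ 169, 13^4 ≡ 562, 13^8 ≡ 596, 13^16 ≡ 562, 13^32 ≡ 596, 13^64 ≡ 562, 13^128 ≡ 596, 13^256 ≡ 562.
259 = 256 + 2 + 1, so 13^259 ≡ 562·169·13 ≡ 684 (mod 1037).
x_0 = 13^259 mod 1037 = 684.
x_0 is neither 1 nor 1036, so continue squaring.
x_1 = 684^2 mod 1037 = 169.
Reached i = s−1 = 1 without hitting −1: 13 is a Miller–Rabin witness and 1037 is composite.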